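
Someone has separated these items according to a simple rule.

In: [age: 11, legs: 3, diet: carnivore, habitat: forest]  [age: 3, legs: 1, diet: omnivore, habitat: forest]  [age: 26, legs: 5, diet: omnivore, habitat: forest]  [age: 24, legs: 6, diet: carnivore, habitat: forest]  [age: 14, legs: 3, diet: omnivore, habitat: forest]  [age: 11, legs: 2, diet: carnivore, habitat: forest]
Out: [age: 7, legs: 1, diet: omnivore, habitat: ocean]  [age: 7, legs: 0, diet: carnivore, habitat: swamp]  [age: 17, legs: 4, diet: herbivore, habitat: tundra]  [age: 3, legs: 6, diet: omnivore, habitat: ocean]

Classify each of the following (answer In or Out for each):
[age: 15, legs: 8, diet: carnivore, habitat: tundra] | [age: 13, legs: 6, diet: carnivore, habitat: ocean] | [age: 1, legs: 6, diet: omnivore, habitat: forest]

The simplest hypothesis consistent with all the labels is: habitat is forest.

Out, Out, In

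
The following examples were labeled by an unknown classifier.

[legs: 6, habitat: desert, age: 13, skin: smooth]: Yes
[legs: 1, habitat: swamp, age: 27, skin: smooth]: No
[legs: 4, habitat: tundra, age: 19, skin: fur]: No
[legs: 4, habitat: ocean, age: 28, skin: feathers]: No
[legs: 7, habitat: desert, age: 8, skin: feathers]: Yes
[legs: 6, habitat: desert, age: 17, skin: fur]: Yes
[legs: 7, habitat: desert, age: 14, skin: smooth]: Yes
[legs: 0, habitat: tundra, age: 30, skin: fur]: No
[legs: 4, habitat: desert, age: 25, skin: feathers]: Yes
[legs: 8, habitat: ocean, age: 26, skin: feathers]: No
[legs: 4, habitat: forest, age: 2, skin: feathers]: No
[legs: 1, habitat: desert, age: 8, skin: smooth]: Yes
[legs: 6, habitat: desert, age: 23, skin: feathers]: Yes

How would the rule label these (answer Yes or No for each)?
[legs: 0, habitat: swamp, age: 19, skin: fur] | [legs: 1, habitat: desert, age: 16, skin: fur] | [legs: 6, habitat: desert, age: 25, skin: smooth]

No, Yes, Yes

The simplest hypothesis consistent with all the labels is: habitat is desert.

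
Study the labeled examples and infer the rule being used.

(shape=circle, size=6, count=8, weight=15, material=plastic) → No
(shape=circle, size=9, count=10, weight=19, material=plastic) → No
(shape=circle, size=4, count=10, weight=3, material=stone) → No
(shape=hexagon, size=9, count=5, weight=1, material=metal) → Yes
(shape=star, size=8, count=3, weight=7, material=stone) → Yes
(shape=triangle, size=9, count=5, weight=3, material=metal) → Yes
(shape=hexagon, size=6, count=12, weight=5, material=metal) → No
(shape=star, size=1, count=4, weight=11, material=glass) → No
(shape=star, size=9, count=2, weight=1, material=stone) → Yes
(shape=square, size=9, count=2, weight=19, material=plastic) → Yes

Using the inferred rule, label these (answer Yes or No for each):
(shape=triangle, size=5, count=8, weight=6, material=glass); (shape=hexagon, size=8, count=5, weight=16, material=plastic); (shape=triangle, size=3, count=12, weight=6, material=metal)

No, Yes, No

The simplest hypothesis consistent with all the labels is: size ≥ 4 AND count ≤ 5.
(shape=triangle, size=5, count=8, weight=6, material=glass) — size = 5, count = 8, hence No. (shape=hexagon, size=8, count=5, weight=16, material=plastic) — size = 8, count = 5, hence Yes. (shape=triangle, size=3, count=12, weight=6, material=metal) — size = 3, count = 12, hence No.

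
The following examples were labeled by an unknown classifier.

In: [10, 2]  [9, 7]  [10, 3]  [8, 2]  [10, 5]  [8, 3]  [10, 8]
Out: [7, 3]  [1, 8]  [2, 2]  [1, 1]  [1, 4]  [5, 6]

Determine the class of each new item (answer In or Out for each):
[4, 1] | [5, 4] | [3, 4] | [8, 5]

Out, Out, Out, In

The classifier is using: first ≥ 8.
[4, 1]: Out (first 4). [5, 4]: Out (first 5). [3, 4]: Out (first 3). [8, 5]: In (first 8).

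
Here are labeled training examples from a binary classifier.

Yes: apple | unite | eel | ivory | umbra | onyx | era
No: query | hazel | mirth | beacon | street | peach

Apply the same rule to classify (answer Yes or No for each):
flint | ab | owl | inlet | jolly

No, Yes, Yes, Yes, No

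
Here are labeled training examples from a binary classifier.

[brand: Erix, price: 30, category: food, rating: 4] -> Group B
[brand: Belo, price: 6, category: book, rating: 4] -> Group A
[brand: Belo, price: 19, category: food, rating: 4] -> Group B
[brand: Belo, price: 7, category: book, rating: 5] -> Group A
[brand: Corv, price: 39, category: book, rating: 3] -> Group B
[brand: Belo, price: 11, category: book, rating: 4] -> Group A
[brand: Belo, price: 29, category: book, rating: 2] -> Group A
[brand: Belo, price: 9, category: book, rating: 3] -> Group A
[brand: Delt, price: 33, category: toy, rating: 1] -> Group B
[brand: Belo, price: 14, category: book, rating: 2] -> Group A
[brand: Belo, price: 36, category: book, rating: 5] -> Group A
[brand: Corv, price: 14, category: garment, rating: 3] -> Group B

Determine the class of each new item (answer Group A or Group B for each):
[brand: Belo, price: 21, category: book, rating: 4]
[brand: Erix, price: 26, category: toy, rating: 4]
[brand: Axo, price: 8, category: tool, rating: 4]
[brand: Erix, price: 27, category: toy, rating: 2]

Group A, Group B, Group B, Group B

The simplest hypothesis consistent with all the labels is: category is book AND brand is Belo.
[brand: Belo, price: 21, category: book, rating: 4]: category is book, brand is Belo, qualifies → Group A.
[brand: Erix, price: 26, category: toy, rating: 4]: category is toy, brand is Erix, doesn't qualify → Group B.
[brand: Axo, price: 8, category: tool, rating: 4]: category is tool, brand is Axo, doesn't qualify → Group B.
[brand: Erix, price: 27, category: toy, rating: 2]: category is toy, brand is Erix, doesn't qualify → Group B.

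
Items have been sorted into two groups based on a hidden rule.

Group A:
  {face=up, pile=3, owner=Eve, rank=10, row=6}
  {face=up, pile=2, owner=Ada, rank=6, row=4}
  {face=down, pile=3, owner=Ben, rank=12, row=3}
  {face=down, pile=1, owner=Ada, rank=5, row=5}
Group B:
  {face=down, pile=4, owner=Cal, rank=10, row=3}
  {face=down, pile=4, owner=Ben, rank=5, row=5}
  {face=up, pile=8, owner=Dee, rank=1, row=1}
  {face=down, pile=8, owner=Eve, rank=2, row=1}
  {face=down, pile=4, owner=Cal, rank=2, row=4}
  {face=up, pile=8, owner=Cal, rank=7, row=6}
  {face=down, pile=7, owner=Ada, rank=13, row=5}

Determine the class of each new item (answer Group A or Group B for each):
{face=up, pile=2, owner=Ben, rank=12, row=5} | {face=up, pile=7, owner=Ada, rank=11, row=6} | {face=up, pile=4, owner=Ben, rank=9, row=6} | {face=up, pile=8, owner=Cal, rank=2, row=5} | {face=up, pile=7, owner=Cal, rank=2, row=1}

Group A, Group B, Group B, Group B, Group B

Rule: pile ≤ 3. This holds for each 'Group A' example and fails for each 'Group B' one.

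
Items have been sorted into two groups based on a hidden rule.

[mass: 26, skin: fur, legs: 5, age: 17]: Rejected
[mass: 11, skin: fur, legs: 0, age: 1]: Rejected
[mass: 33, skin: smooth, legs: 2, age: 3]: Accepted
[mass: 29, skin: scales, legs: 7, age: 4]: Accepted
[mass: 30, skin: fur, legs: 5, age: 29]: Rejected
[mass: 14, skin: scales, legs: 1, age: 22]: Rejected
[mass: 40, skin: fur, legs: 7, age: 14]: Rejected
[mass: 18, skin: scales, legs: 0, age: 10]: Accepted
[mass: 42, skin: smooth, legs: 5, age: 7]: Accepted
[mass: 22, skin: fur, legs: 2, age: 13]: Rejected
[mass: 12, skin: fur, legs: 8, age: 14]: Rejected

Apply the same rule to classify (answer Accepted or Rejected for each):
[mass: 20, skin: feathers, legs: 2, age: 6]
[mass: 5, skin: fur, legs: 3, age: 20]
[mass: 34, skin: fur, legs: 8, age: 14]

Accepted, Rejected, Rejected

The classifier is using: age ≥ 3 AND age ≤ 10.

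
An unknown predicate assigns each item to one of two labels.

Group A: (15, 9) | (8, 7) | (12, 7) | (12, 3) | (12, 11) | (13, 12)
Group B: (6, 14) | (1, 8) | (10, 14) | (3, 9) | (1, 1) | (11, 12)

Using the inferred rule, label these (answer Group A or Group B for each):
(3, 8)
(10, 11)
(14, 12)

The distinguishing property — first > second — holds for all the 'Group A' cases and none of the 'Group B' cases.
(3, 8): 3 < 8, doesn't qualify → Group B. (10, 11): 10 < 11, doesn't qualify → Group B. (14, 12): 14 > 12, satisfies this → Group A.

Group B, Group B, Group A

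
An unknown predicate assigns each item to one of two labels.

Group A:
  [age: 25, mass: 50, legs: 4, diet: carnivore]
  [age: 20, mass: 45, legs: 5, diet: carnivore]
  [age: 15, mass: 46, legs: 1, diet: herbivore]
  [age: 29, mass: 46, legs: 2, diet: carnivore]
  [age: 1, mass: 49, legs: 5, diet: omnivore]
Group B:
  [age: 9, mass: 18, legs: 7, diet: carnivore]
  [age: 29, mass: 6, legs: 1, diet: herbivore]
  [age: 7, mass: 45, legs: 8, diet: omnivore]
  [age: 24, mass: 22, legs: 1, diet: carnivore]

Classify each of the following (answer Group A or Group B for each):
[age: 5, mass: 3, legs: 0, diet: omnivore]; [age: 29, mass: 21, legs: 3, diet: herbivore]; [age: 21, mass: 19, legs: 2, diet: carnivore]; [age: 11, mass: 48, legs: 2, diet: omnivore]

The pattern is that an item is 'Group A' exactly when: mass ≥ 45 AND legs ≤ 5.
[age: 5, mass: 3, legs: 0, diet: omnivore]: mass = 3, legs = 0, does not fit → Group B.
[age: 29, mass: 21, legs: 3, diet: herbivore]: mass = 21, legs = 3, does not fit → Group B.
[age: 21, mass: 19, legs: 2, diet: carnivore]: mass = 19, legs = 2, does not fit → Group B.
[age: 11, mass: 48, legs: 2, diet: omnivore]: mass = 48, legs = 2, fits → Group A.

Group B, Group B, Group B, Group A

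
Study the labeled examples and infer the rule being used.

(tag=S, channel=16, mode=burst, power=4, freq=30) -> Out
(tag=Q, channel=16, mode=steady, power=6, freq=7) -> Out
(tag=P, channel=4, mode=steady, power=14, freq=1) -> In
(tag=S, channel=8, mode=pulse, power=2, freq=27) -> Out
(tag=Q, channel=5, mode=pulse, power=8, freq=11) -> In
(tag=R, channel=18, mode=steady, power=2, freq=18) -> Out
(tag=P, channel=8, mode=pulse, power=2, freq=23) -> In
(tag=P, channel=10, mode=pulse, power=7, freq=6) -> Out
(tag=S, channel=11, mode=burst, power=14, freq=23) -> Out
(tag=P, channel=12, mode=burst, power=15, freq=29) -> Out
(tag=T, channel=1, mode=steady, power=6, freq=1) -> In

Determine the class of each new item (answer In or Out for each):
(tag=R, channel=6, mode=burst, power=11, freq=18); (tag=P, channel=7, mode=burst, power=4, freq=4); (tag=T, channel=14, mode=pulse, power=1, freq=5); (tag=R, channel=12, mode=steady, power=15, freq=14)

Rule: freq ≤ 23 AND channel ≤ 8. This holds for each 'In' example and fails for each 'Out' one.
(tag=R, channel=6, mode=burst, power=11, freq=18): In (freq = 18, channel = 6). (tag=P, channel=7, mode=burst, power=4, freq=4): In (freq = 4, channel = 7). (tag=T, channel=14, mode=pulse, power=1, freq=5): Out (freq = 5, channel = 14). (tag=R, channel=12, mode=steady, power=15, freq=14): Out (freq = 14, channel = 12).

In, In, Out, Out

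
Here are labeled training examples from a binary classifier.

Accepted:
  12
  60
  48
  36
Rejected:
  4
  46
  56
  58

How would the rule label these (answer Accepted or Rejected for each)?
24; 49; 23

Rule: multiple of 3. This holds for each 'Accepted' example and fails for each 'Rejected' one.
Accepted: 24, since 24 = 3·8. Rejected: 49, since 49 = 3·16 + 1. Rejected: 23, since 23 = 3·7 + 2.

Accepted, Rejected, Rejected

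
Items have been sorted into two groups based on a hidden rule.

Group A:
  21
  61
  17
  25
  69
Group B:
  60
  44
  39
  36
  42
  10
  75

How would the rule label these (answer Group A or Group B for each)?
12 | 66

Group B, Group B

'Group A' ⟺ ≡ 1 (mod 4).
12 — 12 mod 4 = 0, hence Group B. 66 — 66 mod 4 = 2, hence Group B.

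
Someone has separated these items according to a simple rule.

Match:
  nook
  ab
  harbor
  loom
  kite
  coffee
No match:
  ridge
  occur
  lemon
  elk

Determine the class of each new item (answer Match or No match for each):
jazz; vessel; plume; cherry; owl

Looking at the examples, the only property every 'Match' case has and every 'No match' case lacks is: even length.
Match: jazz, since length 4.
Match: vessel, since length 6.
No match: plume, since length 5.
Match: cherry, since length 6.
No match: owl, since length 3.

Match, Match, No match, Match, No match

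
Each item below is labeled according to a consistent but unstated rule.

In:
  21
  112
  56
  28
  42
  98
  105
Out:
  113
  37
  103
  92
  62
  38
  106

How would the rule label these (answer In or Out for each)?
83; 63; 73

Out, In, Out

The rule appears to be: multiple of 7.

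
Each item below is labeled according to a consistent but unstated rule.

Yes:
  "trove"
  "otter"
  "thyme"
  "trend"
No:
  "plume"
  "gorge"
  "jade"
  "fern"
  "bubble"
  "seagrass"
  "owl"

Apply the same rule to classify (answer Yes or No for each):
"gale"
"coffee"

Every 'Yes' example satisfies: contains 't'. None of the 'No' examples do.
"gale": no 't', does not pass → No. "coffee": no 't', does not pass → No.

No, No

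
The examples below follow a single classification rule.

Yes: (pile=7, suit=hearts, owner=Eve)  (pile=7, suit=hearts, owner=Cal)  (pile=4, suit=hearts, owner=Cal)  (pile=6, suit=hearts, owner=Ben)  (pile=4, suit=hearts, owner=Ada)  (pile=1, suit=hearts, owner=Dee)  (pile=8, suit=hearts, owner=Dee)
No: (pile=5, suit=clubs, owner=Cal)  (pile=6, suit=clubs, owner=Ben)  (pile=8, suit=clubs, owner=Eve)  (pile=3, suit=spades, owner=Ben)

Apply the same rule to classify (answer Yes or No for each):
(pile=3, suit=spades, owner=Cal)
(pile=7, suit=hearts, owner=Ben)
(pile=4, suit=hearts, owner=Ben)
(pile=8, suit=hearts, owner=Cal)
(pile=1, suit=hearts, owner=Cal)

Rule: suit is hearts. This holds for each 'Yes' example and fails for each 'No' one.
(pile=3, suit=spades, owner=Cal): suit is spades, fails this test → No. (pile=7, suit=hearts, owner=Ben): suit is hearts, satisfies this → Yes. (pile=4, suit=hearts, owner=Ben): suit is hearts, satisfies this → Yes. (pile=8, suit=hearts, owner=Cal): suit is hearts, satisfies this → Yes. (pile=1, suit=hearts, owner=Cal): suit is hearts, satisfies this → Yes.

No, Yes, Yes, Yes, Yes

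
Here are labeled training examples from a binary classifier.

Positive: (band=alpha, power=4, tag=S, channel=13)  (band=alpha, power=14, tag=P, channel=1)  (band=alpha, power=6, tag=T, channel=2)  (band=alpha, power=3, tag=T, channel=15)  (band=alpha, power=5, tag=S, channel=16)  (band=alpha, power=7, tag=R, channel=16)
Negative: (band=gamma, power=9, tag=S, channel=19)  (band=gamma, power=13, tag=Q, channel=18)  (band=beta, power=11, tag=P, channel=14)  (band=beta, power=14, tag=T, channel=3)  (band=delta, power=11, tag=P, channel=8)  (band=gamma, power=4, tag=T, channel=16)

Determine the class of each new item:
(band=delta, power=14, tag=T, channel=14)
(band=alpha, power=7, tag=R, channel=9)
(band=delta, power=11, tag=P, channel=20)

Rule: band is alpha. This holds for each 'Positive' example and fails for each 'Negative' one.
(band=delta, power=14, tag=T, channel=14): band is delta — fails the rule, so Negative. (band=alpha, power=7, tag=R, channel=9): band is alpha — passes, so Positive. (band=delta, power=11, tag=P, channel=20): band is delta — fails the rule, so Negative.

Negative, Positive, Negative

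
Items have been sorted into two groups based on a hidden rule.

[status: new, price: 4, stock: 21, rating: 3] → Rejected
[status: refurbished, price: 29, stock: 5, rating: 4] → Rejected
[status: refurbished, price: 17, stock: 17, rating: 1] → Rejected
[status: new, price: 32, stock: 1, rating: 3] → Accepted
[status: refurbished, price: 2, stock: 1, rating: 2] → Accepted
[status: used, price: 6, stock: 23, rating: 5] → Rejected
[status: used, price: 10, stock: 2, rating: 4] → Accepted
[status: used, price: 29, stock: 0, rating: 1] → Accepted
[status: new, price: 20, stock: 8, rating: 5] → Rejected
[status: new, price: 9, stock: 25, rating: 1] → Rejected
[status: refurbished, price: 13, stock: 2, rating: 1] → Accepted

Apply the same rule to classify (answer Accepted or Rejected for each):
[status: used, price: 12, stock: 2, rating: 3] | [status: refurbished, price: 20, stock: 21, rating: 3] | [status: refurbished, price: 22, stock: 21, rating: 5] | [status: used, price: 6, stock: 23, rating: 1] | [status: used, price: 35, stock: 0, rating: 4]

All 'Accepted' examples share one property — stock ≤ 2 — and every 'Rejected' example lacks it.

Accepted, Rejected, Rejected, Rejected, Accepted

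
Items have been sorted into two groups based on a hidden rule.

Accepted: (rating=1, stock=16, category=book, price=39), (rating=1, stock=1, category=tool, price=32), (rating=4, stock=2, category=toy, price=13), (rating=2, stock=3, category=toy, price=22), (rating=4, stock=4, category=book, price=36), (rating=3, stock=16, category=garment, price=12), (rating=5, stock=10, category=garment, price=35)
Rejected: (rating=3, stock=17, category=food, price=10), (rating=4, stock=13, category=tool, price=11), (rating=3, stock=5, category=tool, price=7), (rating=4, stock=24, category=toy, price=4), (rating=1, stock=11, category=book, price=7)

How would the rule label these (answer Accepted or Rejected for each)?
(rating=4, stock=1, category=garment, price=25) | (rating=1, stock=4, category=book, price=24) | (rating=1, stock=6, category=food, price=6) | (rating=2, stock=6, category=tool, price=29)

'Accepted' ⟺ price ≥ 12.
(rating=4, stock=1, category=garment, price=25) → price = 25 → Accepted.
(rating=1, stock=4, category=book, price=24) → price = 24 → Accepted.
(rating=1, stock=6, category=food, price=6) → price = 6 → Rejected.
(rating=2, stock=6, category=tool, price=29) → price = 29 → Accepted.

Accepted, Accepted, Rejected, Accepted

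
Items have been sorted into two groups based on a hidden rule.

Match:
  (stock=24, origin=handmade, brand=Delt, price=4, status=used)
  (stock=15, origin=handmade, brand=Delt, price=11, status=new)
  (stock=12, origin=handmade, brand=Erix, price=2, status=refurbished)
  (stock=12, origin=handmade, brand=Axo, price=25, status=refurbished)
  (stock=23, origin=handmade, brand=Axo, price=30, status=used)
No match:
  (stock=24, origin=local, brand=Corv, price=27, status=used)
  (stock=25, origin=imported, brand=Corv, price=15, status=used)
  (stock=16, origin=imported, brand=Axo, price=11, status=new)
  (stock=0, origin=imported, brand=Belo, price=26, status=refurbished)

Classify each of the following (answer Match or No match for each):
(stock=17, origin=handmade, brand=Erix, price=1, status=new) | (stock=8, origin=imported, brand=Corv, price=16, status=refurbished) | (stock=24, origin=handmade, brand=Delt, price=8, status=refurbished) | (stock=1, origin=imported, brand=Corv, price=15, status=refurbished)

The pattern is that an item is 'Match' exactly when: origin is handmade.
Match: (stock=17, origin=handmade, brand=Erix, price=1, status=new), since origin is handmade. No match: (stock=8, origin=imported, brand=Corv, price=16, status=refurbished), since origin is imported. Match: (stock=24, origin=handmade, brand=Delt, price=8, status=refurbished), since origin is handmade. No match: (stock=1, origin=imported, brand=Corv, price=15, status=refurbished), since origin is imported.

Match, No match, Match, No match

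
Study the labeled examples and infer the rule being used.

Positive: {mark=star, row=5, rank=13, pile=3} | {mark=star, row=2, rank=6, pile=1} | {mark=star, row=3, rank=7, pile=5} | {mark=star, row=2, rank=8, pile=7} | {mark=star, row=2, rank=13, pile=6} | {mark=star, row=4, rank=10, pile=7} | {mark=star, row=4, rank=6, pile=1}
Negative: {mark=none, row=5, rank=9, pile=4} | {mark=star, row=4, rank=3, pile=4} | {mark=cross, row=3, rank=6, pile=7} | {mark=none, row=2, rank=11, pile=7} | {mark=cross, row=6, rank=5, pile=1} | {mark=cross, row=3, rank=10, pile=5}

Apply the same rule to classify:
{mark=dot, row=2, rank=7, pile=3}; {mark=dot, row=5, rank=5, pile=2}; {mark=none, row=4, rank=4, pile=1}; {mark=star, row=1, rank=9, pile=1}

Every 'Positive' example satisfies: mark is star AND rank ≥ 5. None of the 'Negative' examples do.
{mark=dot, row=2, rank=7, pile=3}: mark is dot, rank = 7, fails this test → Negative. {mark=dot, row=5, rank=5, pile=2}: mark is dot, rank = 5, fails this test → Negative. {mark=none, row=4, rank=4, pile=1}: mark is none, rank = 4, fails this test → Negative. {mark=star, row=1, rank=9, pile=1}: mark is star, rank = 9, matches → Positive.

Negative, Negative, Negative, Positive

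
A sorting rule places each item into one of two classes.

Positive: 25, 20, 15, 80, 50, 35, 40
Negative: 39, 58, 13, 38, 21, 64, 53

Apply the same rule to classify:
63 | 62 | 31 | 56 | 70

Negative, Negative, Negative, Negative, Positive

'Positive' ⟺ multiple of 5.
63 — 63 = 5·12 + 3, hence Negative.
62 — 62 = 5·12 + 2, hence Negative.
31 — 31 = 5·6 + 1, hence Negative.
56 — 56 = 5·11 + 1, hence Negative.
70 — 70 = 5·14, hence Positive.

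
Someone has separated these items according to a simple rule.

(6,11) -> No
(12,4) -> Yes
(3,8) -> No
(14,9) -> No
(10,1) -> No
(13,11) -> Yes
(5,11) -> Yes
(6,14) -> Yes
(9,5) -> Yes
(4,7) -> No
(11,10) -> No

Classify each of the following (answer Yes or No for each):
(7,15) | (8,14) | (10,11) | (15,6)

Yes, Yes, No, No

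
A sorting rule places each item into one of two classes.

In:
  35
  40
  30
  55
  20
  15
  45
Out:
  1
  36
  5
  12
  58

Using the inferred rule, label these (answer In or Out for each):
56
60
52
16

Out, In, Out, Out

The rule appears to be: multiple of 5 AND at least 12.
56: 56 = 5·11 + 1, 56 ≥ 12, doesn't qualify → Out.
60: 60 = 5·12, 60 ≥ 12, fits → In.
52: 52 = 5·10 + 2, 52 ≥ 12, doesn't qualify → Out.
16: 16 = 5·3 + 1, 16 ≥ 12, doesn't qualify → Out.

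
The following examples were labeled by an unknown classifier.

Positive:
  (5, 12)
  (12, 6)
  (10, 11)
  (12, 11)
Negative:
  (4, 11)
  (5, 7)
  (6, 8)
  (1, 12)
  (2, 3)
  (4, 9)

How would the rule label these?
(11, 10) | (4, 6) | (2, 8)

A rule that fits every label: sum ≥ 17 — true of each 'Positive' example, false of each 'Negative' one.

Positive, Negative, Negative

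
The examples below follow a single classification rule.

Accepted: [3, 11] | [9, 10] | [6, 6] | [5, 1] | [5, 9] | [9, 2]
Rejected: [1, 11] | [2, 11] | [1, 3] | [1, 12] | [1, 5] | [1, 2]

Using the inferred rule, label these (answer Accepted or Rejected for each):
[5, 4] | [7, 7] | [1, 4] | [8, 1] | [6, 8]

Accepted, Accepted, Rejected, Accepted, Accepted

The pattern is that an item is 'Accepted' exactly when: first ≥ 3.
[5, 4] — first 5, hence Accepted. [7, 7] — first 7, hence Accepted. [1, 4] — first 1, hence Rejected. [8, 1] — first 8, hence Accepted. [6, 8] — first 6, hence Accepted.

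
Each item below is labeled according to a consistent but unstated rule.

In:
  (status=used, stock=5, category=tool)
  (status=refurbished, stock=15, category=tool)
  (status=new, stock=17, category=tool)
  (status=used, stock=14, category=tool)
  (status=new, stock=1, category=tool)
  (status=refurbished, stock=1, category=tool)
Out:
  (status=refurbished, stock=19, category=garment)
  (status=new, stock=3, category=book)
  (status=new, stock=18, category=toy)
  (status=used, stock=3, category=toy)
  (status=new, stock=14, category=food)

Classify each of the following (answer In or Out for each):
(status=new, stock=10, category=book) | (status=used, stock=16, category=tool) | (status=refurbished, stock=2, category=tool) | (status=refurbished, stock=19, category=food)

Out, In, In, Out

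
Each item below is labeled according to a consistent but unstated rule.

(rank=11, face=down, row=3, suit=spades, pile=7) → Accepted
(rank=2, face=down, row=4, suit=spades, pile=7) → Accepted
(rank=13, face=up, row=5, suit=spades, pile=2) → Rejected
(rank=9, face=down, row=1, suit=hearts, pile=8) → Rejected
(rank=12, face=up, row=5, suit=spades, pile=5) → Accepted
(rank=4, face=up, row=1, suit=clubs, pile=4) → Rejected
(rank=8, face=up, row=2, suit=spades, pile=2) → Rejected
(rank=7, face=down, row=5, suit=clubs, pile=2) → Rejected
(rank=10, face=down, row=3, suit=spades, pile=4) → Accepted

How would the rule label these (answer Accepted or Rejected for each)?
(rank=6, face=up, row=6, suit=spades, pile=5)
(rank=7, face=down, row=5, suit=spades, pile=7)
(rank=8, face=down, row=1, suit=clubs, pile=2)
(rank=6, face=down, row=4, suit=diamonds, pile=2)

Accepted, Accepted, Rejected, Rejected

All 'Accepted' examples share one property — suit is spades AND pile ≥ 4 — and every 'Rejected' example lacks it.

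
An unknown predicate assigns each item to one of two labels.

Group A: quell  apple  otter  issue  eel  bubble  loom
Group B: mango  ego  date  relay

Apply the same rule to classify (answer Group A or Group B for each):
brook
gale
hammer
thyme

Group A, Group B, Group A, Group B

Rule: has a double letter. This holds for each 'Group A' example and fails for each 'Group B' one.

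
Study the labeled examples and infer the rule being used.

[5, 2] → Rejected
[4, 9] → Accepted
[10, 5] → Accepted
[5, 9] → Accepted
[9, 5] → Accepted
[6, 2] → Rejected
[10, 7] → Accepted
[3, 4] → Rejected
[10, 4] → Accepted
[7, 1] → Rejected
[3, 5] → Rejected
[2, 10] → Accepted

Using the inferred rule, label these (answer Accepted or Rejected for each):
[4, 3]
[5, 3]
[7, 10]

Rejected, Rejected, Accepted

Rule: sum ≥ 12. This holds for each 'Accepted' example and fails for each 'Rejected' one.
[4, 3]: 4+3 = 7 — does not pass, so Rejected.
[5, 3]: 5+3 = 8 — does not pass, so Rejected.
[7, 10]: 7+10 = 17 — fits, so Accepted.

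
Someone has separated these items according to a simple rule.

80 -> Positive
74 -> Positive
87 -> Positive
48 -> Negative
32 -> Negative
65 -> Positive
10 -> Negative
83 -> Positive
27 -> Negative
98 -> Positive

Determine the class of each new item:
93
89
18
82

The pattern is that an item is 'Positive' exactly when: at least 65.
93: 93 ≥ 65 — matches, so Positive.
89: 89 ≥ 65 — matches, so Positive.
18: 18 < 65 — does not fit, so Negative.
82: 82 ≥ 65 — matches, so Positive.

Positive, Positive, Negative, Positive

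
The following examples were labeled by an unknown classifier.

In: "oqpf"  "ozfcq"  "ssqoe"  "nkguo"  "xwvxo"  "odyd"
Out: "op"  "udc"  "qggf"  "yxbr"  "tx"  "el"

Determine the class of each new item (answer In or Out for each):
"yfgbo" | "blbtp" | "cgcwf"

In, Out, Out

All 'In' examples share one property — length ≥ 3 AND contains 'o' — and every 'Out' example lacks it.
"yfgbo": length 5, has 'o' — passes, so In.
"blbtp": length 5, no 'o' — does not fit, so Out.
"cgcwf": length 5, no 'o' — does not fit, so Out.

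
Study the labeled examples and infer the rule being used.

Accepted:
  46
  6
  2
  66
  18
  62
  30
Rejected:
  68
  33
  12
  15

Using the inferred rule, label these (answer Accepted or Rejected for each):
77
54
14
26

Rejected, Accepted, Accepted, Accepted

The simplest hypothesis consistent with all the labels is: ≡ 2 (mod 4).
77 — 77 mod 4 = 1, hence Rejected.
54 — 54 mod 4 = 2, hence Accepted.
14 — 14 mod 4 = 2, hence Accepted.
26 — 26 mod 4 = 2, hence Accepted.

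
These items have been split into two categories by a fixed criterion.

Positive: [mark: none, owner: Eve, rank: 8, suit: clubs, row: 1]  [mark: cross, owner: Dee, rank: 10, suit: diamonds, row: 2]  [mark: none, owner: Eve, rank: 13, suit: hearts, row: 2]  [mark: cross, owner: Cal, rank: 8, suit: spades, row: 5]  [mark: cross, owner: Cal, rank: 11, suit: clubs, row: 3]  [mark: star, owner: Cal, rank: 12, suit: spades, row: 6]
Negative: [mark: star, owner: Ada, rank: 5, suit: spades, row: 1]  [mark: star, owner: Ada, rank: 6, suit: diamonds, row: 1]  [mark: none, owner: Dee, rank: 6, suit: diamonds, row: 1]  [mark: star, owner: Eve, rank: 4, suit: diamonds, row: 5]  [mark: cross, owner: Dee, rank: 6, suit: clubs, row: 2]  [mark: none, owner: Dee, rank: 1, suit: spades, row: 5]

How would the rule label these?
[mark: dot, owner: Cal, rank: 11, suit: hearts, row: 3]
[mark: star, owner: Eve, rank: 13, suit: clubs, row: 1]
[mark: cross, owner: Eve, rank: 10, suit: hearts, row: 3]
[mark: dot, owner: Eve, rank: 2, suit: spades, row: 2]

Positive, Positive, Positive, Negative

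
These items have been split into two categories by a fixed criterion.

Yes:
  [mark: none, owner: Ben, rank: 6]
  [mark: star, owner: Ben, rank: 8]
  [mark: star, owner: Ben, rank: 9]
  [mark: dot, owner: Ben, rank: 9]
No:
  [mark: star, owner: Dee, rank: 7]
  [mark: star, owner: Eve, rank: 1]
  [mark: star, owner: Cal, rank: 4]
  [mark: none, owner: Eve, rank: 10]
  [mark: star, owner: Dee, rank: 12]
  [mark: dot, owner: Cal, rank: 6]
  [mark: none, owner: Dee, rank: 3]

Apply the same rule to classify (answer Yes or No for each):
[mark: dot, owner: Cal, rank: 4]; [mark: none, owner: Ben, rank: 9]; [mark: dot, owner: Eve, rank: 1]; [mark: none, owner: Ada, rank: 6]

A rule that fits every label: owner is Ben — true of each 'Yes' example, false of each 'No' one.
[mark: dot, owner: Cal, rank: 4] → owner is Cal → No.
[mark: none, owner: Ben, rank: 9] → owner is Ben → Yes.
[mark: dot, owner: Eve, rank: 1] → owner is Eve → No.
[mark: none, owner: Ada, rank: 6] → owner is Ada → No.

No, Yes, No, No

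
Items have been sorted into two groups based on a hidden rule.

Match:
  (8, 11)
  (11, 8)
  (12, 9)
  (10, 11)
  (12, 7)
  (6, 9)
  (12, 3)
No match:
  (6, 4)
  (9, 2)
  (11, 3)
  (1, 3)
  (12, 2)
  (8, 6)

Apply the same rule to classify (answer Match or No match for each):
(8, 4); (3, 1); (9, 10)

The common property of the 'Match' items is: sum ≥ 15. No 'No match' item has it.

No match, No match, Match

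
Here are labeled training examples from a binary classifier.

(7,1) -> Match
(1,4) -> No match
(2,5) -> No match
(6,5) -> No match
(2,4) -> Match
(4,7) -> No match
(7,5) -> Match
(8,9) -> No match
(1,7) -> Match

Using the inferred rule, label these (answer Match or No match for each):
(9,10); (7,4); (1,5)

The rule appears to be: sum is even.

No match, No match, Match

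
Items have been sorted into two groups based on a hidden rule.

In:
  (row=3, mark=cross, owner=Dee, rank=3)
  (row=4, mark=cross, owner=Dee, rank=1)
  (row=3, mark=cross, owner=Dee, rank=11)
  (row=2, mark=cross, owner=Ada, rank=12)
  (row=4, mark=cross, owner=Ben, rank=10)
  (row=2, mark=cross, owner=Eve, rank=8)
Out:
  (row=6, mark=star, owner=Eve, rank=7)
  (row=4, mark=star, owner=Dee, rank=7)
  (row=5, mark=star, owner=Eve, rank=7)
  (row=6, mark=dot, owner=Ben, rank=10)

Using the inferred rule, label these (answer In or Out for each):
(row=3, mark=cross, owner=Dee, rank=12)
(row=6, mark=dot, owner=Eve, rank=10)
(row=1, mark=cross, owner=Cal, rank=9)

In, Out, In

A rule that fits every label: mark is cross — true of each 'In' example, false of each 'Out' one.
(row=3, mark=cross, owner=Dee, rank=12): mark is cross, checks out → In.
(row=6, mark=dot, owner=Eve, rank=10): mark is dot, lacks this property → Out.
(row=1, mark=cross, owner=Cal, rank=9): mark is cross, checks out → In.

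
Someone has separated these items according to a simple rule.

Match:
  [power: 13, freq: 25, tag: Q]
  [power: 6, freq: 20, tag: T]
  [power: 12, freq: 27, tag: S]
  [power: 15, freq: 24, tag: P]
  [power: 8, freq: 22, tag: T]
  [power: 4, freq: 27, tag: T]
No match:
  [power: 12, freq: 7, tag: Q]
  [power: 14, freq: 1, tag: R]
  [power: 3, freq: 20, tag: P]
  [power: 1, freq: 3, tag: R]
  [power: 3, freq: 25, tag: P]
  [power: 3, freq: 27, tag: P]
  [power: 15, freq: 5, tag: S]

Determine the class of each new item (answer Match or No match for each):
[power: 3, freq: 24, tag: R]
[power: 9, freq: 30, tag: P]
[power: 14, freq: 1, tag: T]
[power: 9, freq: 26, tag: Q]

No match, Match, No match, Match

The rule appears to be: power ≥ 4 AND freq ≥ 20.
[power: 3, freq: 24, tag: R]: No match (power = 3, freq = 24). [power: 9, freq: 30, tag: P]: Match (power = 9, freq = 30). [power: 14, freq: 1, tag: T]: No match (power = 14, freq = 1). [power: 9, freq: 26, tag: Q]: Match (power = 9, freq = 26).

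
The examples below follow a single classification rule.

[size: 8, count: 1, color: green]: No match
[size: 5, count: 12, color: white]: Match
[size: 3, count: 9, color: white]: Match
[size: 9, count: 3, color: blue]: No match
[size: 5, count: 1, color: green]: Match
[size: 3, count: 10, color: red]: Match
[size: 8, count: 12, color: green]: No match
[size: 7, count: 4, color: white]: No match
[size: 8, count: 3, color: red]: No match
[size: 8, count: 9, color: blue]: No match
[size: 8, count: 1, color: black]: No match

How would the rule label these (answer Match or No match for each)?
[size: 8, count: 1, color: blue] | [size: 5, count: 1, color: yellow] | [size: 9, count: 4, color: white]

The distinguishing property — size ≤ 5 — holds for all the 'Match' cases and none of the 'No match' cases.
[size: 8, count: 1, color: blue]: size = 8 — lacks this property, so No match.
[size: 5, count: 1, color: yellow]: size = 5 — matches, so Match.
[size: 9, count: 4, color: white]: size = 9 — lacks this property, so No match.

No match, Match, No match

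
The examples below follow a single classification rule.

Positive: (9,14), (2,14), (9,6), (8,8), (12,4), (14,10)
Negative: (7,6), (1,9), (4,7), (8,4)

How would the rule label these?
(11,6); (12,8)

The rule appears to be: sum ≥ 15.
(11,6) → 11+6 = 17 → Positive. (12,8) → 12+8 = 20 → Positive.

Positive, Positive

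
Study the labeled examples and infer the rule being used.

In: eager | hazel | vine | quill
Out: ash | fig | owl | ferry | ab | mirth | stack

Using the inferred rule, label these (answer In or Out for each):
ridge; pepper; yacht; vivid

The pattern is that an item is 'In' exactly when: has ≥ 2 vowels.
ridge → 2 vowels → In. pepper → 2 vowels → In. yacht → 1 vowel → Out. vivid → 2 vowels → In.

In, In, Out, In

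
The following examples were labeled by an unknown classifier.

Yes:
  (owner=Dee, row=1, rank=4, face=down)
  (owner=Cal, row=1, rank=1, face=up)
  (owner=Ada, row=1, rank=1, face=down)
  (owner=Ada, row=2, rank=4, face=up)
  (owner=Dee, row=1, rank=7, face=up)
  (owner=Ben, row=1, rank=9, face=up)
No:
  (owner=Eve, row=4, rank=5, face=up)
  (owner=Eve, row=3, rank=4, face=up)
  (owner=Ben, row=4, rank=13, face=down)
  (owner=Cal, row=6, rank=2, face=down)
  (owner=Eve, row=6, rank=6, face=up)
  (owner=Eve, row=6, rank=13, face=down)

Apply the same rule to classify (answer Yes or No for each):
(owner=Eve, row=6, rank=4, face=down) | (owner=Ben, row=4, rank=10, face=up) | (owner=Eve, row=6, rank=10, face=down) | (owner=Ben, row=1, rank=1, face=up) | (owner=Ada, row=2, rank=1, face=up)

No, No, No, Yes, Yes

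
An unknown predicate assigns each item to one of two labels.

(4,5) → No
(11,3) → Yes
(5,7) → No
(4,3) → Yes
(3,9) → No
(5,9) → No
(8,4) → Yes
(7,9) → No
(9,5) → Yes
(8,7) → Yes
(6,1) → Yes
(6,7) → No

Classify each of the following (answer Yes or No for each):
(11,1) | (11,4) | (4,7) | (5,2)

Yes, Yes, No, Yes

The distinguishing property — first > second — holds for all the 'Yes' cases and none of the 'No' cases.
Yes: (11,1), since 11 > 1.
Yes: (11,4), since 11 > 4.
No: (4,7), since 4 < 7.
Yes: (5,2), since 5 > 2.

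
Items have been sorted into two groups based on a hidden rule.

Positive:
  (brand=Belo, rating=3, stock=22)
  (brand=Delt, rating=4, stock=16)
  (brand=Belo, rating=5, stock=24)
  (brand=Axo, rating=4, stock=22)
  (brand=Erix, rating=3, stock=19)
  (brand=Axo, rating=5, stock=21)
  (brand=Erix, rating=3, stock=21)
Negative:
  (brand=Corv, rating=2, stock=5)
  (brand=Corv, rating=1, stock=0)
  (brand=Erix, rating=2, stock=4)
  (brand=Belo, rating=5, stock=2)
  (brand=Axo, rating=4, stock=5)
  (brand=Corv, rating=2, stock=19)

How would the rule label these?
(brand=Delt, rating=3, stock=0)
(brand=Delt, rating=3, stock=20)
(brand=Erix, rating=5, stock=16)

Negative, Positive, Positive

Every 'Positive' example satisfies: rating ≥ 3 AND stock ≥ 16. None of the 'Negative' examples do.
Negative: (brand=Delt, rating=3, stock=0), since rating = 3, stock = 0.
Positive: (brand=Delt, rating=3, stock=20), since rating = 3, stock = 20.
Positive: (brand=Erix, rating=5, stock=16), since rating = 5, stock = 16.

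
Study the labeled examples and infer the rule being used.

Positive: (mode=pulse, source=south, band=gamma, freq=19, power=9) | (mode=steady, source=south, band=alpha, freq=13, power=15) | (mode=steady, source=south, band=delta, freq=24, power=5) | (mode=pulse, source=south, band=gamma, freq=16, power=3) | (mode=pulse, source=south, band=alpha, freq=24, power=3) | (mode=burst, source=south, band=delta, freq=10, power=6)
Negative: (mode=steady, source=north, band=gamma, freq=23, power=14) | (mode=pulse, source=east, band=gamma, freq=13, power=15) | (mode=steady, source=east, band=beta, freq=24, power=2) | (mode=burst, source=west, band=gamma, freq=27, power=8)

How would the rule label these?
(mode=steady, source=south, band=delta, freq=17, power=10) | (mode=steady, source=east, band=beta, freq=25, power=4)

Every 'Positive' example satisfies: source is south. None of the 'Negative' examples do.
(mode=steady, source=south, band=delta, freq=17, power=10) → source is south → Positive. (mode=steady, source=east, band=beta, freq=25, power=4) → source is east → Negative.

Positive, Negative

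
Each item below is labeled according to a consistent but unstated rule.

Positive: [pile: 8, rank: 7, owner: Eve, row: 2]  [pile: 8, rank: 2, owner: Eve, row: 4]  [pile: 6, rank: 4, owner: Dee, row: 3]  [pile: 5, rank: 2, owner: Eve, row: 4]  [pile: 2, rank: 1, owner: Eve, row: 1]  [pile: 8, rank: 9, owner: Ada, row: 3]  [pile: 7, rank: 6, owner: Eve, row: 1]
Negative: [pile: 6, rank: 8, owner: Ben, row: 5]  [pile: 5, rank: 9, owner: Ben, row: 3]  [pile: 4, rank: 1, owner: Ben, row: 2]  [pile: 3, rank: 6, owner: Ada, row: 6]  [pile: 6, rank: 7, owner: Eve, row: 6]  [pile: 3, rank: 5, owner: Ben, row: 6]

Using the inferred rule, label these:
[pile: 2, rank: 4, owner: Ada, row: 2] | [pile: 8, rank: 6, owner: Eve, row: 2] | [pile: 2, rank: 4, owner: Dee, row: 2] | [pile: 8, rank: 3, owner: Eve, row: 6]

Rule: owner is not Ben AND row ≤ 4. This holds for each 'Positive' example and fails for each 'Negative' one.
[pile: 2, rank: 4, owner: Ada, row: 2]: owner is Ada, row = 2, qualifies → Positive.
[pile: 8, rank: 6, owner: Eve, row: 2]: owner is Eve, row = 2, qualifies → Positive.
[pile: 2, rank: 4, owner: Dee, row: 2]: owner is Dee, row = 2, qualifies → Positive.
[pile: 8, rank: 3, owner: Eve, row: 6]: owner is Eve, row = 6, does not fit → Negative.

Positive, Positive, Positive, Negative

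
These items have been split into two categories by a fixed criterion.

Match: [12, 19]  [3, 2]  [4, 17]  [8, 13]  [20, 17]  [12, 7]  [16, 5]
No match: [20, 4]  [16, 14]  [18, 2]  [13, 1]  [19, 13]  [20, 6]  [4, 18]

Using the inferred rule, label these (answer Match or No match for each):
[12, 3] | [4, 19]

A rule that fits every label: sum is odd — true of each 'Match' example, false of each 'No match' one.
Match: [12, 3], since 12+3 = 15.
Match: [4, 19], since 4+19 = 23.

Match, Match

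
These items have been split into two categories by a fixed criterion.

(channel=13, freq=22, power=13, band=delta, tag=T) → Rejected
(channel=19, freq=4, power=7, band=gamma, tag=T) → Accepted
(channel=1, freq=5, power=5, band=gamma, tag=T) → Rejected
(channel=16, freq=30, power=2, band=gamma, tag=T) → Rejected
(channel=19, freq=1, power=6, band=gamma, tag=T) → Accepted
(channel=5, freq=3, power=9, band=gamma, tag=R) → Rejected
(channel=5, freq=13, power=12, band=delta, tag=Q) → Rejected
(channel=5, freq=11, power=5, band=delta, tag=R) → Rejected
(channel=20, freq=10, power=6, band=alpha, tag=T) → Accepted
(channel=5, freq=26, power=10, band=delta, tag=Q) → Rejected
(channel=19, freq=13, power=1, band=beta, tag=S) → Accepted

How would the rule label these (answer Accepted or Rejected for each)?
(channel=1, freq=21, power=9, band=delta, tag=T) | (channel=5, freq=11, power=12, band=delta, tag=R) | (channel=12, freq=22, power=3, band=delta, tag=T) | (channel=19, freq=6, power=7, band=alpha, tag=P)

Every 'Accepted' example satisfies: channel ≥ 19. None of the 'Rejected' examples do.
Rejected: (channel=1, freq=21, power=9, band=delta, tag=T), since channel = 1.
Rejected: (channel=5, freq=11, power=12, band=delta, tag=R), since channel = 5.
Rejected: (channel=12, freq=22, power=3, band=delta, tag=T), since channel = 12.
Accepted: (channel=19, freq=6, power=7, band=alpha, tag=P), since channel = 19.

Rejected, Rejected, Rejected, Accepted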